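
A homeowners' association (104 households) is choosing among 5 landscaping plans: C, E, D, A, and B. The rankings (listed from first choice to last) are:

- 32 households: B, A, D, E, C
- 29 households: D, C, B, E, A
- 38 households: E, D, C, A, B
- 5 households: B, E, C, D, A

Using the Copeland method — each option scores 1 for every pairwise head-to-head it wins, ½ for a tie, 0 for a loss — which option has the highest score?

C: beats A and B; loses to E and D → score 2.
E: beats C and A; loses to D and B → score 2.
D: beats C, E, A, and B → score 4.
A: loses to C, E, D, and B → score 0.
B: beats E and A; loses to C and D → score 2.
D has the best pairwise record.

D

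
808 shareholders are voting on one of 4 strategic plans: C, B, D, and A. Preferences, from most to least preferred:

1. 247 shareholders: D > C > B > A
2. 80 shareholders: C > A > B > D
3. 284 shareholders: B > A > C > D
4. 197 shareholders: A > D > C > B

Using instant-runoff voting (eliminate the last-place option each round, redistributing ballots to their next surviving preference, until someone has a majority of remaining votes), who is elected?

B

Round 1: C 80, B 284, D 247, A 197. Eliminate C.
Round 2: B 284, D 247, A 277. Eliminate D.
Round 3: B 531, A 277. B has a majority.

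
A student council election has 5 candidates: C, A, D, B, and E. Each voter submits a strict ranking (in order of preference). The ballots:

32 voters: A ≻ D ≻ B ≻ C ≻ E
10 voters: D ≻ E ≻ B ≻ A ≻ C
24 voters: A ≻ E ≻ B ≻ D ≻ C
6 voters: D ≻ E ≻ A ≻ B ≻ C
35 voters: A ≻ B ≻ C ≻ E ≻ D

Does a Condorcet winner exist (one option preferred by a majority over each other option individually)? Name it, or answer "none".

A vs C: 107–0 for A.
A vs D: 91–16 for A.
A vs B: 97–10 for A.
A vs E: 91–16 for A.
A beats every other option head-to-head.

A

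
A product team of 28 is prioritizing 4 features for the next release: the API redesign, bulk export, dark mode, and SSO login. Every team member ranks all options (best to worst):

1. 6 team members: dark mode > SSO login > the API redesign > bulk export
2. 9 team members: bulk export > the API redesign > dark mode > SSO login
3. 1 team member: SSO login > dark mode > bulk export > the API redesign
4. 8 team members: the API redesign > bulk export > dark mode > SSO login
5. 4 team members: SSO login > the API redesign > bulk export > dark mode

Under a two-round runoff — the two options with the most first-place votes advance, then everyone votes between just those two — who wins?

the API redesign

Round 1 first-place votes: the API redesign 8, bulk export 9, dark mode 6, SSO login 5.
bulk export and the API redesign advance.
Runoff: bulk export is preferred to the API redesign by 10 voters; the API redesign by 18.
the API redesign wins the runoff.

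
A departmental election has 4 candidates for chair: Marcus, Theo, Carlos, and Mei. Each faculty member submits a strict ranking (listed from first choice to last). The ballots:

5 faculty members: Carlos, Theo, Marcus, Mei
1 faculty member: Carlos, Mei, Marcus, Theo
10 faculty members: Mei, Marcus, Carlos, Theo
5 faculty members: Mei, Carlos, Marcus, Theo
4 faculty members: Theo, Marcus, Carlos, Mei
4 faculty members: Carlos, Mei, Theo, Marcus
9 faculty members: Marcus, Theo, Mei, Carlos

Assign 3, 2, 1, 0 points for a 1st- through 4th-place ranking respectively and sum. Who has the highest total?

Marcus

Marcus: 5·1 + 1·1 + 10·2 + 5·1 + 4·2 + 4·0 + 9·3 = 66
Theo: 5·2 + 1·0 + 10·0 + 5·0 + 4·3 + 4·1 + 9·2 = 44
Carlos: 5·3 + 1·3 + 10·1 + 5·2 + 4·1 + 4·3 + 9·0 = 54
Mei: 5·0 + 1·2 + 10·3 + 5·3 + 4·0 + 4·2 + 9·1 = 64
Marcus has the highest Borda score (66).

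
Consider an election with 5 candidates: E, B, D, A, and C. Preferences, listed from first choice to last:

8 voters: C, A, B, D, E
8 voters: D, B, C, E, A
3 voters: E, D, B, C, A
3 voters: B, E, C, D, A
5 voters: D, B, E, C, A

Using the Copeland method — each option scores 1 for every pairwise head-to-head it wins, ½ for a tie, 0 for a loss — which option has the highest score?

E: beats A; loses to B, D, and C → score 1.
B: beats E, A, and C; loses to D → score 3.
D: beats E, B, A, and C → score 4.
A: loses to E, B, D, and C → score 0.
C: beats E and A; loses to B and D → score 2.
D has the best pairwise record.

D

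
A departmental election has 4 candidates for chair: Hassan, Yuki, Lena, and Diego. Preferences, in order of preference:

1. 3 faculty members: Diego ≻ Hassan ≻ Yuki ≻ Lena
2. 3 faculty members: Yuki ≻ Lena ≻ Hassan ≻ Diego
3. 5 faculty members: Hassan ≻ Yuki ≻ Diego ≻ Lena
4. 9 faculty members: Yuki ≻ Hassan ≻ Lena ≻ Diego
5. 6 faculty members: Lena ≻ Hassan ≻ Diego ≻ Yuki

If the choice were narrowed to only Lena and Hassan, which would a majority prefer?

Voters preferring Lena to Hassan: 9; preferring Hassan to Lena: 17.
Hassan wins the head-to-head.

Hassan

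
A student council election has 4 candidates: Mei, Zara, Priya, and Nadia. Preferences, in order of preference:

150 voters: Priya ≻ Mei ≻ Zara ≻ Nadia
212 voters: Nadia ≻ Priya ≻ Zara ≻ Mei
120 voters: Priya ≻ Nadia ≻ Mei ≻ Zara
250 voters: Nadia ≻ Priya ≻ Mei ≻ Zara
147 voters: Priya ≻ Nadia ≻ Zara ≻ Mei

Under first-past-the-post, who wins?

Nadia

First-place votes: Mei 0, Zara 0, Priya 417, Nadia 462.
Nadia has the most first-place votes.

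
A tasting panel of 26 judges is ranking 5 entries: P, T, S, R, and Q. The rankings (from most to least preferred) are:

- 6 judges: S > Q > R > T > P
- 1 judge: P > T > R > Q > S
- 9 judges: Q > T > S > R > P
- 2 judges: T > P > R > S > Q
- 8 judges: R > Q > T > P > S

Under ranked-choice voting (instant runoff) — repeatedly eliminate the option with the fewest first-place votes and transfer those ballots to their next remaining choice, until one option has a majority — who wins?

Round 1: P 1, T 2, S 6, R 8, Q 9. Eliminate P.
Round 2: T 3, S 6, R 8, Q 9. Eliminate T.
Round 3: S 6, R 11, Q 9. Eliminate S.
Round 4: R 11, Q 15. Q has a majority.

Q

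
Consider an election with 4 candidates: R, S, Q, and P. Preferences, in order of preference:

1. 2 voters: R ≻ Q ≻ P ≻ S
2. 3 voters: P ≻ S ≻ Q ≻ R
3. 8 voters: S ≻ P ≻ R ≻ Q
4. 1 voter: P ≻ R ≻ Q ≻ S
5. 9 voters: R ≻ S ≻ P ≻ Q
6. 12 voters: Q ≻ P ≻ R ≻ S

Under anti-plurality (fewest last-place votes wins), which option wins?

Last-place votes: R 3, S 15, Q 17, P 0.
P is ranked last by the fewest voters, so P wins.

P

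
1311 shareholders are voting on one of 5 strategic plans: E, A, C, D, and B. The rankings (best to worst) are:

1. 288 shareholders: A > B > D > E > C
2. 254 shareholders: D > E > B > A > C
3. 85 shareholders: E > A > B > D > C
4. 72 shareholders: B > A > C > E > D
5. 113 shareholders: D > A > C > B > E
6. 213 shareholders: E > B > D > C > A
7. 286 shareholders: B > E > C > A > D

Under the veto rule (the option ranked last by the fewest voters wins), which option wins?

B

Last-place votes: E 113, A 213, C 627, D 358, B 0.
B is ranked last by the fewest voters, so B wins.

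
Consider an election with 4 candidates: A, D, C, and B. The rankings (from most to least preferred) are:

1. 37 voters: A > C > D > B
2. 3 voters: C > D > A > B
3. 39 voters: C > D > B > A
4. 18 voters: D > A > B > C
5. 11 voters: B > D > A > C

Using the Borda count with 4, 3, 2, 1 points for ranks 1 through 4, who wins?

A: 37·4 + 3·2 + 39·1 + 18·3 + 11·2 = 269
D: 37·2 + 3·3 + 39·3 + 18·4 + 11·3 = 305
C: 37·3 + 3·4 + 39·4 + 18·1 + 11·1 = 308
B: 37·1 + 3·1 + 39·2 + 18·2 + 11·4 = 198
C has the highest Borda score (308).

C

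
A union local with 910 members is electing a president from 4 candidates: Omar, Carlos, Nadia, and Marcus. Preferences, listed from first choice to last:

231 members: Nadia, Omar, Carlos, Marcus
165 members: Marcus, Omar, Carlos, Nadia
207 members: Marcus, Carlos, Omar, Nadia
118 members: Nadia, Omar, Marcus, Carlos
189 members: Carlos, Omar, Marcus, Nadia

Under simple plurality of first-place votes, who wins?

First-place votes: Omar 0, Carlos 189, Nadia 349, Marcus 372.
Marcus has the most first-place votes.

Marcus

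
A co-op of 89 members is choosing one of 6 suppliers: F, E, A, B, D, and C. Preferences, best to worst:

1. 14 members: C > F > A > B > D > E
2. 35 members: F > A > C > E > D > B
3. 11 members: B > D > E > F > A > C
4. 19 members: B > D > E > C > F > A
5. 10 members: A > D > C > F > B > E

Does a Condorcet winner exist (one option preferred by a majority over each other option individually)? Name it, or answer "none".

F

F vs E: 59–30 for F.
F vs A: 79–10 for F.
F vs B: 59–30 for F.
F vs D: 49–40 for F.
F vs C: 46–43 for F.
F beats every other option head-to-head.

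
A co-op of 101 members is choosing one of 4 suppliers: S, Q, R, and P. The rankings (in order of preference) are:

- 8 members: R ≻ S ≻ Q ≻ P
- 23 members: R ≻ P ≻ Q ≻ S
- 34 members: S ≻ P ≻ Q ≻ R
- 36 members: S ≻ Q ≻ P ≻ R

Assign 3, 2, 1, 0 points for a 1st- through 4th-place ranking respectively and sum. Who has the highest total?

S

S: 8·2 + 23·0 + 34·3 + 36·3 = 226
Q: 8·1 + 23·1 + 34·1 + 36·2 = 137
R: 8·3 + 23·3 + 34·0 + 36·0 = 93
P: 8·0 + 23·2 + 34·2 + 36·1 = 150
S has the highest Borda score (226).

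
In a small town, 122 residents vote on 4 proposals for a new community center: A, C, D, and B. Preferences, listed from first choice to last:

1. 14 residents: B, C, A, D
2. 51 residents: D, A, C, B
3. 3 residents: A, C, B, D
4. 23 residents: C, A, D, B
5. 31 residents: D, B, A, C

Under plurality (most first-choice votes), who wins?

D

First-place votes: A 3, C 23, D 82, B 14.
D has the most first-place votes.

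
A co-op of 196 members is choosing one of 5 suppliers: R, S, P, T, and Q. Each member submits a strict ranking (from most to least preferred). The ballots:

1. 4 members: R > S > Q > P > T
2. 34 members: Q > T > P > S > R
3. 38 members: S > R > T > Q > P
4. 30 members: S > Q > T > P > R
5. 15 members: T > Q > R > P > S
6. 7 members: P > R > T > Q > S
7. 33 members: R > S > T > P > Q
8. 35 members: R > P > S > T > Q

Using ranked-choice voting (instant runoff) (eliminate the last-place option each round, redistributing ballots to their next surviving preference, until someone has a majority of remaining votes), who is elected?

Round 1: R 72, S 68, P 7, T 15, Q 34. Eliminate P.
Round 2: R 79, S 68, T 15, Q 34. Eliminate T.
Round 3: R 79, S 68, Q 49. Eliminate Q.
Round 4: R 94, S 102. S has a majority.

S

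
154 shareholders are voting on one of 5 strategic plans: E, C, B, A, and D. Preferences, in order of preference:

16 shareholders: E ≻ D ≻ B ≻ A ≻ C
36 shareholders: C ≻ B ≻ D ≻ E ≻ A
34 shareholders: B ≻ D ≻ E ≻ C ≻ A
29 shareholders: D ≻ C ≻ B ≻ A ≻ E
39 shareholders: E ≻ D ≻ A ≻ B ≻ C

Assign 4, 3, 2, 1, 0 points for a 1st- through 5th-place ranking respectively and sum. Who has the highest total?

E: 16·4 + 36·1 + 34·2 + 29·0 + 39·4 = 324
C: 16·0 + 36·4 + 34·1 + 29·3 + 39·0 = 265
B: 16·2 + 36·3 + 34·4 + 29·2 + 39·1 = 373
A: 16·1 + 36·0 + 34·0 + 29·1 + 39·2 = 123
D: 16·3 + 36·2 + 34·3 + 29·4 + 39·3 = 455
D has the highest Borda score (455).

D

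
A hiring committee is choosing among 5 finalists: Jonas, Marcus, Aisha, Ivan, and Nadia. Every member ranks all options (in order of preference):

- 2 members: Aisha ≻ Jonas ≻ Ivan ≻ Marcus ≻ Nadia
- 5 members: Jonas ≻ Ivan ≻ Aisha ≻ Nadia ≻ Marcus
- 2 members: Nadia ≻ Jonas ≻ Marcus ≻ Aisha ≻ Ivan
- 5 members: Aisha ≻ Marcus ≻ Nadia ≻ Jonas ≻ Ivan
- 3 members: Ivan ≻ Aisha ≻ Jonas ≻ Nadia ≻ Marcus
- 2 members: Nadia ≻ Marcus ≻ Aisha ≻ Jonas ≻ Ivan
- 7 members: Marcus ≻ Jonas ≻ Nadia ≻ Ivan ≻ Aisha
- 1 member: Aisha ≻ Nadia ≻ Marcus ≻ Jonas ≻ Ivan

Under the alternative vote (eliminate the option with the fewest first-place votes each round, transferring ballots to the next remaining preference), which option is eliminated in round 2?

Round 1: Jonas 5, Marcus 7, Aisha 8, Ivan 3, Nadia 4. Eliminate Ivan.
Round 2: Jonas 5, Marcus 7, Aisha 11, Nadia 4. Eliminate Nadia.

Nadia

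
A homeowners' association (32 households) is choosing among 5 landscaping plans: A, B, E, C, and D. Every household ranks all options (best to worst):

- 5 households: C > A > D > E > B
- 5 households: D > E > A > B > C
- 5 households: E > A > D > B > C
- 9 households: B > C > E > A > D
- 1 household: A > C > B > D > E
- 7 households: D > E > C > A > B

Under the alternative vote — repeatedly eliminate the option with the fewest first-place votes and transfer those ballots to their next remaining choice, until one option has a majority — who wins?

Round 1: A 1, B 9, E 5, C 5, D 12. Eliminate A.
Round 2: B 9, E 5, C 6, D 12. Eliminate E.
Round 3: B 9, C 6, D 17. D has a majority.

D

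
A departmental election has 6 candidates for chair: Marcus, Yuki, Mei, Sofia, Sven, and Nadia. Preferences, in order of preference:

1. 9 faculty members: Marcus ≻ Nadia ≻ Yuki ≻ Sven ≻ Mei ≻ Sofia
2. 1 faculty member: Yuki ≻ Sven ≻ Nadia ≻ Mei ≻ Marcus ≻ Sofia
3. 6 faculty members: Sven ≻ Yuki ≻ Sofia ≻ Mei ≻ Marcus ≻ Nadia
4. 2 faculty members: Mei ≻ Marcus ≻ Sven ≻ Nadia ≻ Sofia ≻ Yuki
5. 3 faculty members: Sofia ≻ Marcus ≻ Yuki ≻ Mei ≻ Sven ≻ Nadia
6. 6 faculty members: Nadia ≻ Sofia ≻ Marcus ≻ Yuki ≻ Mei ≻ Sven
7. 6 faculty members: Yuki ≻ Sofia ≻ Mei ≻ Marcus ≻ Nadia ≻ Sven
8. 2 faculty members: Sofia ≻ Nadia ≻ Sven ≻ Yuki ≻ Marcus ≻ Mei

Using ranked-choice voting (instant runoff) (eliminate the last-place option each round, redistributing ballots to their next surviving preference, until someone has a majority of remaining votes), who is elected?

Marcus

Round 1: Marcus 9, Yuki 7, Mei 2, Sofia 5, Sven 6, Nadia 6. Eliminate Mei.
Round 2: Marcus 11, Yuki 7, Sofia 5, Sven 6, Nadia 6. Eliminate Sofia.
Round 3: Marcus 14, Yuki 7, Sven 6, Nadia 8. Eliminate Sven.
Round 4: Marcus 14, Yuki 13, Nadia 8. Eliminate Nadia.
Round 5: Marcus 20, Yuki 15. Marcus has a majority.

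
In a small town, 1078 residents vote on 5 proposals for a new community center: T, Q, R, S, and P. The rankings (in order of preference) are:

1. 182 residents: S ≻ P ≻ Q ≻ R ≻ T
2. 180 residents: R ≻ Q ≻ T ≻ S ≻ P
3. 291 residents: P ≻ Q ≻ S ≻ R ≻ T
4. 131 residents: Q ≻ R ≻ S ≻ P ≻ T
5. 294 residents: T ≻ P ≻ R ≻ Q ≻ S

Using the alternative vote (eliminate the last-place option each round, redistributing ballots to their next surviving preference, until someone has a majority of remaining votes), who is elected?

P

Round 1: T 294, Q 131, R 180, S 182, P 291. Eliminate Q.
Round 2: T 294, R 311, S 182, P 291. Eliminate S.
Round 3: T 294, R 311, P 473. Eliminate T.
Round 4: R 311, P 767. P has a majority.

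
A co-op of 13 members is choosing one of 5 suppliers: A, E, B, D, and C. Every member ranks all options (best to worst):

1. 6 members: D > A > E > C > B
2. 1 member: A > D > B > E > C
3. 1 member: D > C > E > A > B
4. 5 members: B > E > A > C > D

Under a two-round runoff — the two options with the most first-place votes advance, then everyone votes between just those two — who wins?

D

Round 1 first-place votes: A 1, E 0, B 5, D 7, C 0.
D and B advance.
Runoff: D is preferred to B by 8 voters; B by 5.
D wins the runoff.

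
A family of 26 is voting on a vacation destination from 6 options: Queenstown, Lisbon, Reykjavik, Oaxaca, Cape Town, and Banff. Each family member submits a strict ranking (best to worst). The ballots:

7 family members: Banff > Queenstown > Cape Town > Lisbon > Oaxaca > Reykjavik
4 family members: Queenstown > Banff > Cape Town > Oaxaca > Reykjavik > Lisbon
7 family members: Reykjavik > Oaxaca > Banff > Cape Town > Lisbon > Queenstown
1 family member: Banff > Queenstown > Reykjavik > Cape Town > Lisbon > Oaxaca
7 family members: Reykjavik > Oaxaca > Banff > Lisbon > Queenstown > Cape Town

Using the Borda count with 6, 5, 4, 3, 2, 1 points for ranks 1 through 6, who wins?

Banff

Queenstown: 7·5 + 4·6 + 7·1 + 1·5 + 7·2 = 85
Lisbon: 7·3 + 4·1 + 7·2 + 1·2 + 7·3 = 62
Reykjavik: 7·1 + 4·2 + 7·6 + 1·4 + 7·6 = 103
Oaxaca: 7·2 + 4·3 + 7·5 + 1·1 + 7·5 = 97
Cape Town: 7·4 + 4·4 + 7·3 + 1·3 + 7·1 = 75
Banff: 7·6 + 4·5 + 7·4 + 1·6 + 7·4 = 124
Banff has the highest Borda score (124).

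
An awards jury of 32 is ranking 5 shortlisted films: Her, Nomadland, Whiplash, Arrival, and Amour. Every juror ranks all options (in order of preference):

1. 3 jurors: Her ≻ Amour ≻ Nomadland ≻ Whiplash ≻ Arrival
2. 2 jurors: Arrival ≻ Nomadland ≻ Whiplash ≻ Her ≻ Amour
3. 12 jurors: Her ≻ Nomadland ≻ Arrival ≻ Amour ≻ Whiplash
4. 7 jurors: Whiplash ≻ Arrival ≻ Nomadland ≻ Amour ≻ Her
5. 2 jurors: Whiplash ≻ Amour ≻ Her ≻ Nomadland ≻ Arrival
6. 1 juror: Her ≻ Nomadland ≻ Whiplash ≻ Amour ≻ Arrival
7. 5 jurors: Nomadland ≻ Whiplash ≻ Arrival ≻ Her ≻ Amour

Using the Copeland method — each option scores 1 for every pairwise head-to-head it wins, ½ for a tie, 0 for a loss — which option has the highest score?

Her: beats Nomadland, Arrival, and Amour; ties Whiplash → score 3.5.
Nomadland: beats Whiplash, Arrival, and Amour; loses to Her → score 3.
Whiplash: beats Arrival and Amour; ties Her; loses to Nomadland → score 2.5.
Arrival: beats Amour; loses to Her, Nomadland, and Whiplash → score 1.
Amour: loses to Her, Nomadland, Whiplash, and Arrival → score 0.
Her has the best pairwise record.

Her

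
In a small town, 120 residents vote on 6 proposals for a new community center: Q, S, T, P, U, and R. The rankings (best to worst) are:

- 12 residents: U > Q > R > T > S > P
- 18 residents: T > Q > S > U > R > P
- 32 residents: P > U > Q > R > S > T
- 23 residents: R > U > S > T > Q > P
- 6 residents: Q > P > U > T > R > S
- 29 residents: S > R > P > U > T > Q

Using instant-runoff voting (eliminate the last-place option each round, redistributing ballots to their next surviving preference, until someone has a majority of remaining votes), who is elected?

Round 1: Q 6, S 29, T 18, P 32, U 12, R 23. Eliminate Q.
Round 2: S 29, T 18, P 38, U 12, R 23. Eliminate U.
Round 3: S 29, T 18, P 38, R 35. Eliminate T.
Round 4: S 47, P 38, R 35. Eliminate R.
Round 5: S 82, P 38. S has a majority.

S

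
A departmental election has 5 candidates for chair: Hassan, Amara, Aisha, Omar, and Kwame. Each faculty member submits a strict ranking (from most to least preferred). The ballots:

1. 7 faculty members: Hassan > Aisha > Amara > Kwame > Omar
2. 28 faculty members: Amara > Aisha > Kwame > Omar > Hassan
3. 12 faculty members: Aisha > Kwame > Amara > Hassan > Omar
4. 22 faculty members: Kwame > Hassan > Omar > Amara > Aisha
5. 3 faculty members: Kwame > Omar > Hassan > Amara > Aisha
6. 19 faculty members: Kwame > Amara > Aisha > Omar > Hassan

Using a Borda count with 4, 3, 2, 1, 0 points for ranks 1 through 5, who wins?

Hassan: 7·4 + 28·0 + 12·1 + 22·3 + 3·2 + 19·0 = 112
Amara: 7·2 + 28·4 + 12·2 + 22·1 + 3·1 + 19·3 = 232
Aisha: 7·3 + 28·3 + 12·4 + 22·0 + 3·0 + 19·2 = 191
Omar: 7·0 + 28·1 + 12·0 + 22·2 + 3·3 + 19·1 = 100
Kwame: 7·1 + 28·2 + 12·3 + 22·4 + 3·4 + 19·4 = 275
Kwame has the highest Borda score (275).

Kwame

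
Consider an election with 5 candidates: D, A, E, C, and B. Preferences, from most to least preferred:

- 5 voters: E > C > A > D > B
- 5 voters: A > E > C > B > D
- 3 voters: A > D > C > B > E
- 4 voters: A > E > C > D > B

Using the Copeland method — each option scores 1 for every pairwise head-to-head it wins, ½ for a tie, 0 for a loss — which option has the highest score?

A

D: beats B; loses to A, E, and C → score 1.
A: beats D, E, C, and B → score 4.
E: beats D, C, and B; loses to A → score 3.
C: beats D and B; loses to A and E → score 2.
B: loses to D, A, E, and C → score 0.
A has the best pairwise record.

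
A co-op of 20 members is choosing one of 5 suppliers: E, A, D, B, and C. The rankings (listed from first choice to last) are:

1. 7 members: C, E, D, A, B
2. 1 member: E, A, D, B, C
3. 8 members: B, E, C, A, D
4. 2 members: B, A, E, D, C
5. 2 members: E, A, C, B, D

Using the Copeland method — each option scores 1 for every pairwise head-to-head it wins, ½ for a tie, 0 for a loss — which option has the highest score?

E: beats A, D, and C; ties B → score 3.5.
A: beats D; ties B; loses to E and C → score 1.5.
D: loses to E, A, B, and C → score 0.
B: beats D and C; ties E and A → score 3.
C: beats A and D; loses to E and B → score 2.
E has the best pairwise record.

E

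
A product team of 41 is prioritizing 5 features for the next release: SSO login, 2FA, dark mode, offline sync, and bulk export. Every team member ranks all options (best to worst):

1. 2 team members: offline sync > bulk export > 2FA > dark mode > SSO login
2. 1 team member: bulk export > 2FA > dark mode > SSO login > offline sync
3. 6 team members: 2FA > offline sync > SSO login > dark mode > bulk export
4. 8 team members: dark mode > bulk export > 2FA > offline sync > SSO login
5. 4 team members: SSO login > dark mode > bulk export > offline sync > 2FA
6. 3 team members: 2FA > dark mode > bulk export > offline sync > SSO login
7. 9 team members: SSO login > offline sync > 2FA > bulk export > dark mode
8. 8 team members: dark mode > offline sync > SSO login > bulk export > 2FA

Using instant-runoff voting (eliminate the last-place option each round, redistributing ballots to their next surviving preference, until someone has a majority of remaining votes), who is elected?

Round 1: SSO login 13, 2FA 9, dark mode 16, offline sync 2, bulk export 1. Eliminate bulk export.
Round 2: SSO login 13, 2FA 10, dark mode 16, offline sync 2. Eliminate offline sync.
Round 3: SSO login 13, 2FA 12, dark mode 16. Eliminate 2FA.
Round 4: SSO login 19, dark mode 22. Dark mode has a majority.

dark mode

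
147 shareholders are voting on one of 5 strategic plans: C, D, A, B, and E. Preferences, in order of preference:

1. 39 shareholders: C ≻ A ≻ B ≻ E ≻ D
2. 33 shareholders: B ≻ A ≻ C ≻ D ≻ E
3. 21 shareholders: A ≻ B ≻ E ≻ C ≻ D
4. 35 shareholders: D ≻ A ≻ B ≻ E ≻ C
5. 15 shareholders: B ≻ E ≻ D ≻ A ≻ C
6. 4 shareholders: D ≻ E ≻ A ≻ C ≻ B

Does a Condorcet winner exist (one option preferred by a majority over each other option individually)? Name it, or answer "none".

A

A vs C: 108–39 for A.
A vs D: 93–54 for A.
A vs B: 99–48 for A.
A vs E: 128–19 for A.
A beats every other option head-to-head.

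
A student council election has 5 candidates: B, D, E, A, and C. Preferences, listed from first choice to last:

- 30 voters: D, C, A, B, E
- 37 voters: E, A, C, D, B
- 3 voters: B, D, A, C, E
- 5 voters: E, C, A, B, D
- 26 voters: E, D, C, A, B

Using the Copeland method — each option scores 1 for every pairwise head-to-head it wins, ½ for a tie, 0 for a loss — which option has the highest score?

B: loses to D, E, A, and C → score 0.
D: beats B, A, and C; loses to E → score 3.
E: beats B, D, A, and C → score 4.
A: beats B; loses to D, E, and C → score 1.
C: beats B and A; loses to D and E → score 2.
E has the best pairwise record.

E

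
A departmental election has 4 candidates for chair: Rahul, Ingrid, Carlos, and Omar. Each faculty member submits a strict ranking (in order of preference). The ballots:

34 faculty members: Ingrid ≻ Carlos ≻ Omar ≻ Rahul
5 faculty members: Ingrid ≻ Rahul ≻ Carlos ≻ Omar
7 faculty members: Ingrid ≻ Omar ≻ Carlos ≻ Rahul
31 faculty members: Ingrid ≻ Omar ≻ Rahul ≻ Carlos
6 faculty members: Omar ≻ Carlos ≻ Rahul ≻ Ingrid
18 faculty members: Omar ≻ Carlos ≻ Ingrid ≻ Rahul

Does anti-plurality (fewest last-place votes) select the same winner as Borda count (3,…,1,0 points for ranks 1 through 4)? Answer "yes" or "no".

no

Anti-plurality — last-place votes: Rahul 59, Ingrid 6, Carlos 31, Omar 5. Winner: Omar.
Borda — scores: Rahul 47, Ingrid 249, Carlos 128, Omar 182. Winner: Ingrid.
The two methods disagree.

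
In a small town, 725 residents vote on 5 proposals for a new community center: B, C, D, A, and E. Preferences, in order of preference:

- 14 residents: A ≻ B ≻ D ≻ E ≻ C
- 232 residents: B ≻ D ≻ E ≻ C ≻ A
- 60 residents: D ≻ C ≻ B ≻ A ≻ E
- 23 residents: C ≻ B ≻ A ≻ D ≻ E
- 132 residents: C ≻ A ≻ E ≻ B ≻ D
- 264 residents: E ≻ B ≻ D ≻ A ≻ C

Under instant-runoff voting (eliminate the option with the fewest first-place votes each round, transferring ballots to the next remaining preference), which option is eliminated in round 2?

Round 1: B 232, C 155, D 60, A 14, E 264. Eliminate A.
Round 2: B 246, C 155, D 60, E 264. Eliminate D.

D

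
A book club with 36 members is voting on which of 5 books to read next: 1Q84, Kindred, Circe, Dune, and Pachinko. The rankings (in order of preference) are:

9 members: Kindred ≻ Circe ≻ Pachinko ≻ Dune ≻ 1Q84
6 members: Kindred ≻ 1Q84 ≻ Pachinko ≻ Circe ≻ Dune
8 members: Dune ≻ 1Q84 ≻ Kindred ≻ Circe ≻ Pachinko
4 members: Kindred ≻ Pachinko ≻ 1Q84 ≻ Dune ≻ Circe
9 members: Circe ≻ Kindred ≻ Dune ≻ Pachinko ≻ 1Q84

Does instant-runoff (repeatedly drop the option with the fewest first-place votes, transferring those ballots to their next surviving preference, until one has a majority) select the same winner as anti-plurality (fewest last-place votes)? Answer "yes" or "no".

yes

Instant-runoff — R1 1Q84 0, Kindred 19, Circe 9, Dune 8, Pachinko 0 (Kindred winner). Winner: Kindred.
Anti-plurality — last-place votes: 1Q84 18, Kindred 0, Circe 4, Dune 6, Pachinko 8. Winner: Kindred.
The two methods agree.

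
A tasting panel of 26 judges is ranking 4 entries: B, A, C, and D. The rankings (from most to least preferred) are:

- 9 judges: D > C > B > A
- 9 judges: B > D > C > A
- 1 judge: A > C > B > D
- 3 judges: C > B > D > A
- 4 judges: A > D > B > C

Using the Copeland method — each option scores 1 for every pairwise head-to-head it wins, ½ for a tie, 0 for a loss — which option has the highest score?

B: beats A; ties C and D → score 2.
A: loses to B, C, and D → score 0.
C: beats A; ties B; loses to D → score 1.5.
D: beats A and C; ties B → score 2.5.
D has the best pairwise record.

D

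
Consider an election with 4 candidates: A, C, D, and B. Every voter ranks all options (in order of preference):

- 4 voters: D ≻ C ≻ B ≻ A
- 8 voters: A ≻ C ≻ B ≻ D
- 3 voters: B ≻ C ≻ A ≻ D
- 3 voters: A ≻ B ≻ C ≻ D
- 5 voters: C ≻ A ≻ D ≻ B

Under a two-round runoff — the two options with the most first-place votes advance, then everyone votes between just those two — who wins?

Round 1 first-place votes: A 11, C 5, D 4, B 3.
A and C advance.
Runoff: A is preferred to C by 11 voters; C by 12.
C wins the runoff.

C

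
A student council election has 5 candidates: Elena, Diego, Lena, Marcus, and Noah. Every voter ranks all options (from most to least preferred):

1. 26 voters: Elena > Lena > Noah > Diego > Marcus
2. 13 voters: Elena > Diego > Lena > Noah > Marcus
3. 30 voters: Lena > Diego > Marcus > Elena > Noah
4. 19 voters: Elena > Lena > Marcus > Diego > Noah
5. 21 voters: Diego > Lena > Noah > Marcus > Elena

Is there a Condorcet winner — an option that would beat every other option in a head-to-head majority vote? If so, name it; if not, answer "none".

Elena vs Diego: 58–51 for Elena.
Elena vs Lena: 58–51 for Elena.
Elena vs Marcus: 58–51 for Elena.
Elena vs Noah: 88–21 for Elena.
Elena beats every other option head-to-head.

Elena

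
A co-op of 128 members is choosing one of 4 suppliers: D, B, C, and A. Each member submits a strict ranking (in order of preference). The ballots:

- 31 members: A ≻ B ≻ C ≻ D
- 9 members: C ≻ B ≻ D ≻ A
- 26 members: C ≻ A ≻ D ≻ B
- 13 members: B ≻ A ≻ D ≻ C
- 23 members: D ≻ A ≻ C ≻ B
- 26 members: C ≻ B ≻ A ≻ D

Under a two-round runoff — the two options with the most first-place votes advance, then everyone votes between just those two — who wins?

Round 1 first-place votes: D 23, B 13, C 61, A 31.
C and A advance.
Runoff: C is preferred to A by 61 voters; A by 67.
A wins the runoff.

A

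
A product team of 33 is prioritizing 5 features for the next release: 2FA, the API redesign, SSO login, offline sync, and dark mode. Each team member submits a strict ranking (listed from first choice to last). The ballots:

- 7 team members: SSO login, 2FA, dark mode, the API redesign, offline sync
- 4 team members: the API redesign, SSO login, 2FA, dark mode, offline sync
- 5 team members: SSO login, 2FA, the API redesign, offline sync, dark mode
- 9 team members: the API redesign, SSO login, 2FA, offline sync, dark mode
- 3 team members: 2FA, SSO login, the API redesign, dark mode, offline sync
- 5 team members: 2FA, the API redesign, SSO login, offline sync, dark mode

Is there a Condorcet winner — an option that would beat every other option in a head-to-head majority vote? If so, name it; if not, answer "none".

Checking pairwise contests:
SSO login beats 2FA 25–8.
2FA beats the API redesign 20–13.
the API redesign beats SSO login 18–15.
2FA beats offline sync 33–0.
2FA beats dark mode 33–0.
Every option loses at least one head-to-head, so there is no Condorcet winner.

none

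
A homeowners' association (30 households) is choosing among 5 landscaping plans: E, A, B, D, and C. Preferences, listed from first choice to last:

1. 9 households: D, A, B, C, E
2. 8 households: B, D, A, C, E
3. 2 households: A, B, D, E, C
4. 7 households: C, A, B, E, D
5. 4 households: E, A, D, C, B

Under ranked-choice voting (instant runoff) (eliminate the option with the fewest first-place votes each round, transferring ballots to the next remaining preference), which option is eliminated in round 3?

Round 1: E 4, A 2, B 8, D 9, C 7. Eliminate A.
Round 2: E 4, B 10, D 9, C 7. Eliminate E.
Round 3: B 10, D 13, C 7. Eliminate C.

C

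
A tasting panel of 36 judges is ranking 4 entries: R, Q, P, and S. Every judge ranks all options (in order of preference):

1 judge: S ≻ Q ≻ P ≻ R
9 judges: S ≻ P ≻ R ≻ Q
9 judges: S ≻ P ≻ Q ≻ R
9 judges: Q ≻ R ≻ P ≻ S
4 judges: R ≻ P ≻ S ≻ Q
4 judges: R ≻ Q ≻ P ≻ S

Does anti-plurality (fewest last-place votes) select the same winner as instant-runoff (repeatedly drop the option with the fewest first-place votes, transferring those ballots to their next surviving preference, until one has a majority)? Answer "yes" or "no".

no

Anti-plurality — last-place votes: R 10, Q 13, P 0, S 13. Winner: P.
Instant-runoff — R1 R 8, Q 9, P 0, S 19 (S winner). Winner: S.
The two methods disagree.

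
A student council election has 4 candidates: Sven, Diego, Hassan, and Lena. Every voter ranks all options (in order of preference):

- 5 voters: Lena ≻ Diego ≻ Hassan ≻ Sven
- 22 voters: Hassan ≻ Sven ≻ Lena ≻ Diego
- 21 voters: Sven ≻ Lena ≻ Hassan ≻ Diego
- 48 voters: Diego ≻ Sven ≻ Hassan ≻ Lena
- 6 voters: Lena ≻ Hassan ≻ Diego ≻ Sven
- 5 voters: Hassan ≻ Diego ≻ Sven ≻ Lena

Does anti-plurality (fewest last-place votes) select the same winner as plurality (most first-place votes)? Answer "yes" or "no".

Anti-plurality — last-place votes: Sven 11, Diego 43, Hassan 0, Lena 53. Winner: Hassan.
Plurality — first-place votes: Sven 21, Diego 48, Hassan 27, Lena 11. Winner: Diego.
The two methods disagree.

no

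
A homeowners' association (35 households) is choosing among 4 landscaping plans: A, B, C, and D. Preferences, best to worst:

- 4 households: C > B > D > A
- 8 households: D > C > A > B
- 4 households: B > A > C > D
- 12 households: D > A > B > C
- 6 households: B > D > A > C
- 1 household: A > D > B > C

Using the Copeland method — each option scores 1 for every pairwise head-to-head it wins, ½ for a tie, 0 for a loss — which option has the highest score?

D

A: beats B and C; loses to D → score 2.
B: beats C; loses to A and D → score 1.
C: loses to A, B, and D → score 0.
D: beats A, B, and C → score 3.
D has the best pairwise record.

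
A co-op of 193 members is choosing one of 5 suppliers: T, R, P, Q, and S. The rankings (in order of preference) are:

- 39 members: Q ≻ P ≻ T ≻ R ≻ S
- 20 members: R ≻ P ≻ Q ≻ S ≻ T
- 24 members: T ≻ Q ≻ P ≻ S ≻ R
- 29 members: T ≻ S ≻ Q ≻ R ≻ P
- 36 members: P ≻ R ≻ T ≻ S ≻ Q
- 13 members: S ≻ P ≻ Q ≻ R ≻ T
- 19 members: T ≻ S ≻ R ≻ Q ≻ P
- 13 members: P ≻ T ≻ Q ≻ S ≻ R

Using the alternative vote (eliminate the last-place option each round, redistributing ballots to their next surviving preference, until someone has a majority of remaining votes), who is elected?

Round 1: T 72, R 20, P 49, Q 39, S 13. Eliminate S.
Round 2: T 72, R 20, P 62, Q 39. Eliminate R.
Round 3: T 72, P 82, Q 39. Eliminate Q.
Round 4: T 72, P 121. P has a majority.

P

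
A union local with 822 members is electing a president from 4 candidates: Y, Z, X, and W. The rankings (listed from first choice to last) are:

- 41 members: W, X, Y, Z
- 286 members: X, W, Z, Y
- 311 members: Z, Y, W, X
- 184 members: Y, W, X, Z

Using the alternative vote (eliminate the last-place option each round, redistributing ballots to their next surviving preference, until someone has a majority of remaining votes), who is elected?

Round 1: Y 184, Z 311, X 286, W 41. Eliminate W.
Round 2: Y 184, Z 311, X 327. Eliminate Y.
Round 3: Z 311, X 511. X has a majority.

X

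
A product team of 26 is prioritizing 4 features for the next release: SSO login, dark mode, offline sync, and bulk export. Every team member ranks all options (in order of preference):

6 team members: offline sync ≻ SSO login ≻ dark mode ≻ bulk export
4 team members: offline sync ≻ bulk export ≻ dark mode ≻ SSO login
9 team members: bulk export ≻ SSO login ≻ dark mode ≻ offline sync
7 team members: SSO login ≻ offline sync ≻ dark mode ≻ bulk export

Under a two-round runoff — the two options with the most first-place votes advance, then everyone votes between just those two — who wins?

offline sync

Round 1 first-place votes: SSO login 7, dark mode 0, offline sync 10, bulk export 9.
offline sync and bulk export advance.
Runoff: offline sync is preferred to bulk export by 17 voters; bulk export by 9.
offline sync wins the runoff.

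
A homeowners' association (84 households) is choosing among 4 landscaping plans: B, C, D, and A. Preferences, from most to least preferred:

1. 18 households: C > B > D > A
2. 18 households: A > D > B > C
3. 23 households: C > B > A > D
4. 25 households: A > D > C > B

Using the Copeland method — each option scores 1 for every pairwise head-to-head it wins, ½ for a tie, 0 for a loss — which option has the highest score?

A

B: loses to C, D, and A → score 0.
C: beats B; loses to D and A → score 1.
D: beats B and C; loses to A → score 2.
A: beats B, C, and D → score 3.
A has the best pairwise record.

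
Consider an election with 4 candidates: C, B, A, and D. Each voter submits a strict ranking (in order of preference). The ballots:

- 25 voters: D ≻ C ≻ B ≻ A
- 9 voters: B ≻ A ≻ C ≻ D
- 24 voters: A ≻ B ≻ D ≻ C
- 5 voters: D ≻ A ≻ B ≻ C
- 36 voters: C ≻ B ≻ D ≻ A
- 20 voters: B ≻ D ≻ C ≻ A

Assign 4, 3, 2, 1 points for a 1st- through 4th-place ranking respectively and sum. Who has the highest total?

C: 25·3 + 9·2 + 24·1 + 5·1 + 36·4 + 20·2 = 306
B: 25·2 + 9·4 + 24·3 + 5·2 + 36·3 + 20·4 = 356
A: 25·1 + 9·3 + 24·4 + 5·3 + 36·1 + 20·1 = 219
D: 25·4 + 9·1 + 24·2 + 5·4 + 36·2 + 20·3 = 309
B has the highest Borda score (356).

B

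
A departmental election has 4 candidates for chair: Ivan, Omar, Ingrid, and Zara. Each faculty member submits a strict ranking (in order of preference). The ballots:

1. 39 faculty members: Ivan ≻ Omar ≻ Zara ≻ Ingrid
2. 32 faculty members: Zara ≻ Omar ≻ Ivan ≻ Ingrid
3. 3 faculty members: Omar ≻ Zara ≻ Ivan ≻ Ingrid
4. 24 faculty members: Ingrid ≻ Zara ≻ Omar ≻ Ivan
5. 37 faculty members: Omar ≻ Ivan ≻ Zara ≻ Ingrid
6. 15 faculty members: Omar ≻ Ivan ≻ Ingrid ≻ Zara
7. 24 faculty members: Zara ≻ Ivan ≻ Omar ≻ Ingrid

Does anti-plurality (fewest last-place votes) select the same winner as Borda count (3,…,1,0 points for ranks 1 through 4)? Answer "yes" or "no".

Anti-plurality — last-place votes: Ivan 24, Omar 0, Ingrid 135, Zara 15. Winner: Omar.
Borda — scores: Ivan 304, Omar 355, Ingrid 87, Zara 298. Winner: Omar.
The two methods agree.

yes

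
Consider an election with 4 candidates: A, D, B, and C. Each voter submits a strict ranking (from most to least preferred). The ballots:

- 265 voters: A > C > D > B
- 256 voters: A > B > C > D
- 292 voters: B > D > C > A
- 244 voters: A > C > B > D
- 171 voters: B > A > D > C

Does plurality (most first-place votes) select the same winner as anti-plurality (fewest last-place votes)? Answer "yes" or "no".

Plurality — first-place votes: A 765, D 0, B 463, C 0. Winner: A.
Anti-plurality — last-place votes: A 292, D 500, B 265, C 171. Winner: C.
The two methods disagree.

no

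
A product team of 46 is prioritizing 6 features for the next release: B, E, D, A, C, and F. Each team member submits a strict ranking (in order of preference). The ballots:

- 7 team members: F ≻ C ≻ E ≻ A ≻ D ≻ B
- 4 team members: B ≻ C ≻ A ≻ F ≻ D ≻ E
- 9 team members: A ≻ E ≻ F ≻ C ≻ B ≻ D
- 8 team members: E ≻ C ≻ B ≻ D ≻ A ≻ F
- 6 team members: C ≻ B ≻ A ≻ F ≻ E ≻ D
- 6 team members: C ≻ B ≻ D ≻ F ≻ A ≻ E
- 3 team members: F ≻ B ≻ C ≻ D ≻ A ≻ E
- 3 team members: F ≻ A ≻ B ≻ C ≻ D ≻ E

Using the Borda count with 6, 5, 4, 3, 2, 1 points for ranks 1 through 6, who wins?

B: 7·1 + 4·6 + 9·2 + 8·4 + 6·5 + 6·5 + 3·5 + 3·4 = 168
E: 7·4 + 4·1 + 9·5 + 8·6 + 6·2 + 6·1 + 3·1 + 3·1 = 149
D: 7·2 + 4·2 + 9·1 + 8·3 + 6·1 + 6·4 + 3·3 + 3·2 = 100
A: 7·3 + 4·4 + 9·6 + 8·2 + 6·4 + 6·2 + 3·2 + 3·5 = 164
C: 7·5 + 4·5 + 9·3 + 8·5 + 6·6 + 6·6 + 3·4 + 3·3 = 215
F: 7·6 + 4·3 + 9·4 + 8·1 + 6·3 + 6·3 + 3·6 + 3·6 = 170
C has the highest Borda score (215).

C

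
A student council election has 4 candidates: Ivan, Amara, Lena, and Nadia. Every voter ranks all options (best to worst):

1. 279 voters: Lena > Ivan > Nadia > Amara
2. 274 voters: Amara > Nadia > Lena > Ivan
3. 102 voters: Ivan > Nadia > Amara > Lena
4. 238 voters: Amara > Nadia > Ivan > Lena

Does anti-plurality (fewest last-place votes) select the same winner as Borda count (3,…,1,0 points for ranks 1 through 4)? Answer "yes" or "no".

Anti-plurality — last-place votes: Ivan 274, Amara 279, Lena 340, Nadia 0. Winner: Nadia.
Borda — scores: Ivan 1102, Amara 1638, Lena 1111, Nadia 1507. Winner: Amara.
The two methods disagree.

no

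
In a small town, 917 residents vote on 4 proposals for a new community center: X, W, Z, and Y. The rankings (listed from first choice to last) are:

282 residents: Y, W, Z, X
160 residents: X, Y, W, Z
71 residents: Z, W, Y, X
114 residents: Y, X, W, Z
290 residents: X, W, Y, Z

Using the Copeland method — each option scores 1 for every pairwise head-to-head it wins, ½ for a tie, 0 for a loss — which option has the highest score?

Y

X: beats W and Z; loses to Y → score 2.
W: beats Z; loses to X and Y → score 1.
Z: loses to X, W, and Y → score 0.
Y: beats X, W, and Z → score 3.
Y has the best pairwise record.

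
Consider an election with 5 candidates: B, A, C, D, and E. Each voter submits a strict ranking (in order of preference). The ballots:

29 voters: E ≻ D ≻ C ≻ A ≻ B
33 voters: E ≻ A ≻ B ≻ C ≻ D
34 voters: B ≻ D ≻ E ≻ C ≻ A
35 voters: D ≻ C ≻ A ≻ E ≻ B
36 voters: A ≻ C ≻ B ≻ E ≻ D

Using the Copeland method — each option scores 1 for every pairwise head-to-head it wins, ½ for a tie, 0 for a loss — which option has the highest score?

B: beats D; loses to A, C, and E → score 1.
A: beats B; loses to C, D, and E → score 1.
C: beats B and A; loses to D and E → score 2.
D: beats A and C; loses to B and E → score 2.
E: beats B, A, C, and D → score 4.
E has the best pairwise record.

E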